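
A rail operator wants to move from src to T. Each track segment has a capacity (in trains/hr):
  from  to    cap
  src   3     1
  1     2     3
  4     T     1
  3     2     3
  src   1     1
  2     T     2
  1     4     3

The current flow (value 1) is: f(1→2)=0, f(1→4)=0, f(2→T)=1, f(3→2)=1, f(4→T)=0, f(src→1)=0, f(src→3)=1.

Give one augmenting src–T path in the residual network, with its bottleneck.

src→1→2→T, bottleneck 1

Residual along src→1→2→T: src→1: 1, 1→2: 3, 2→T: 1.
Bottleneck = min = 1.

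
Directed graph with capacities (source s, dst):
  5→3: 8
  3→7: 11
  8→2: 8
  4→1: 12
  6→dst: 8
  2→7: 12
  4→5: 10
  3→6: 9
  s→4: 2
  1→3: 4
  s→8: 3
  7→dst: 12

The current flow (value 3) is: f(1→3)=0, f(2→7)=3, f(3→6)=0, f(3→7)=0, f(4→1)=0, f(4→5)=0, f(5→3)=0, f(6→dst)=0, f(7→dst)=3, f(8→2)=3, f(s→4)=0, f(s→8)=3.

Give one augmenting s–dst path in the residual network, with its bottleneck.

s→4→5→3→7→dst, bottleneck 2

Residual along s→4→5→3→7→dst: s→4: 2, 4→5: 10, 5→3: 8, 3→7: 11, 7→dst: 9.
Bottleneck = min = 2.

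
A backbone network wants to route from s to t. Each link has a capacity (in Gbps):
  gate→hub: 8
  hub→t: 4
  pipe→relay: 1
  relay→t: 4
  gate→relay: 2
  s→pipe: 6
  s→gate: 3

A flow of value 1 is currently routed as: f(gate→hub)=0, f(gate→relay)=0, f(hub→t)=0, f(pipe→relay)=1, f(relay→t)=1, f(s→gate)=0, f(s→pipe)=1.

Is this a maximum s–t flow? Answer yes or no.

Residual path s→gate→relay→t has bottleneck 2 > 0.
Pushing 2 along it raises the flow to 3, so the given flow is not maximum.

No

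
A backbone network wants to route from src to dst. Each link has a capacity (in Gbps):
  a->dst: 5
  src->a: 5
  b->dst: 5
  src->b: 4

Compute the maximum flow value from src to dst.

Augment src->b->dst: bottleneck 4. Total 4.
Augment src->a->dst: bottleneck 5. Total 9.
No augmenting path remains in the residual graph.

9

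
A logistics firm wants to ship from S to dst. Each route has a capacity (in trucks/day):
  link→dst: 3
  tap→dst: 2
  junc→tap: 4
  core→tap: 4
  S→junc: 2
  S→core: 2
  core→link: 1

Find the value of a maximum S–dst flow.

3

Augment S→junc→tap→dst: bottleneck 2. Total 2.
Augment S→core→link→dst: bottleneck 1. Total 3.
No augmenting path remains in the residual graph.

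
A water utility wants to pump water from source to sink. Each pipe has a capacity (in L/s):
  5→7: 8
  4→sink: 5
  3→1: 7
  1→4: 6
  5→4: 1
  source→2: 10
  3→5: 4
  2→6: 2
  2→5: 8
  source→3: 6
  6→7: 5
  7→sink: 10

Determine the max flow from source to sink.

15

Augment source→2→6→7→sink: bottleneck 2. Total 2.
Augment source→2→5→7→sink: bottleneck 8. Total 10.
Augment source→3→5→4→sink: bottleneck 1. Total 11.
Augment source→3→1→4→sink: bottleneck 4. Total 15.
No augmenting path remains in the residual graph.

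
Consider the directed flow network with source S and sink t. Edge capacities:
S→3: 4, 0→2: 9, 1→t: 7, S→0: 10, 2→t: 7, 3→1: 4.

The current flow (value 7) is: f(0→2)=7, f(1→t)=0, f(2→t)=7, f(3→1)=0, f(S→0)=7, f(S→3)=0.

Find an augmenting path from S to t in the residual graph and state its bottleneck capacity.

S→3→1→t, bottleneck 4

Residual along S→3→1→t: S→3: 4, 3→1: 4, 1→t: 7.
Bottleneck = min = 4.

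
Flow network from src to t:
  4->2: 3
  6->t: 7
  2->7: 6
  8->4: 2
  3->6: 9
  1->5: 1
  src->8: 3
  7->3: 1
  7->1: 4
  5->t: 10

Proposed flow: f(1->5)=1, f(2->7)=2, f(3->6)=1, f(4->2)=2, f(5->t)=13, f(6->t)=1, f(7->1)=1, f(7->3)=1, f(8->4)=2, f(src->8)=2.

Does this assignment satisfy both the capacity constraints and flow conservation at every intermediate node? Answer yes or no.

Capacity violated on 5->t: flow 13 > capacity 10.

No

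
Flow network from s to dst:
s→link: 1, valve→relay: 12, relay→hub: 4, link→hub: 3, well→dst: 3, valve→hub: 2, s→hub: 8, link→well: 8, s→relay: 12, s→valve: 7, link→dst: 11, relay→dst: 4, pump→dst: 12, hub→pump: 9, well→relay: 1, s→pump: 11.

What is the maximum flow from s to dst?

Augment s→link→dst: bottleneck 1. Total 1.
Augment s→relay→dst: bottleneck 4. Total 5.
Augment s→pump→dst: bottleneck 11. Total 16.
Augment s→hub→pump→dst: bottleneck 1. Total 17.
No augmenting path remains in the residual graph.

17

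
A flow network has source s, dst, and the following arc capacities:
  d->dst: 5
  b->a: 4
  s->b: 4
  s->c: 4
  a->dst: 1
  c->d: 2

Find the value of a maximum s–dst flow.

Augment s->b->a->dst: bottleneck 1. Total 1.
Augment s->c->d->dst: bottleneck 2. Total 3.
No augmenting path remains in the residual graph.

3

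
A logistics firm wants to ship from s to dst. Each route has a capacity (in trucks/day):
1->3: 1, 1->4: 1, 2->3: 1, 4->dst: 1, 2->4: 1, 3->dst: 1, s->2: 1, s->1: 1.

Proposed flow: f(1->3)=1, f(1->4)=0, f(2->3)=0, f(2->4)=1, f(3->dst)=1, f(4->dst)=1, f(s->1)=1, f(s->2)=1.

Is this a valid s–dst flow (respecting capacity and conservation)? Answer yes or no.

Yes

Every edge has 0 ≤ f(e) ≤ cap(e).
At each intermediate node, inflow equals outflow.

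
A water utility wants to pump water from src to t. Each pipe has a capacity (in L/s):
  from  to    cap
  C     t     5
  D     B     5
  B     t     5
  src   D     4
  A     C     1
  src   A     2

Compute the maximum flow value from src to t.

Augment src->D->B->t: bottleneck 4. Total 4.
Augment src->A->C->t: bottleneck 1. Total 5.
No augmenting path remains in the residual graph.

5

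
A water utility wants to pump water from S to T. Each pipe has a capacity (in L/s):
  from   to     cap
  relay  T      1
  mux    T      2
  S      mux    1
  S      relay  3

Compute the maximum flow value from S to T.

Augment S->mux->T: bottleneck 1. Total 1.
Augment S->relay->T: bottleneck 1. Total 2.
No augmenting path remains in the residual graph.

2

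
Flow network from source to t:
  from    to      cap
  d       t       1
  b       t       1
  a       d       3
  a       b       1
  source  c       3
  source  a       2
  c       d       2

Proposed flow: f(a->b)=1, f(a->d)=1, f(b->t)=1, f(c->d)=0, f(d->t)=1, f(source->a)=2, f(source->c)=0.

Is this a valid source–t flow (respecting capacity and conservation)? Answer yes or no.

Yes

Every edge has 0 ≤ f(e) ≤ cap(e).
At each intermediate node, inflow equals outflow.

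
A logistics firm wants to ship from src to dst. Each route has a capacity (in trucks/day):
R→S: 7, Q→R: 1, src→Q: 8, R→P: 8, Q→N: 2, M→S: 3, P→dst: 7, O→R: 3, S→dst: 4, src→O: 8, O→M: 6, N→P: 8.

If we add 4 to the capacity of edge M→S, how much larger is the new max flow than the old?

Original max flow = 9.
After raising cap(M→S), augmenting paths through that edge carry 1 more unit.
New max flow = 10. Increase = 1.

1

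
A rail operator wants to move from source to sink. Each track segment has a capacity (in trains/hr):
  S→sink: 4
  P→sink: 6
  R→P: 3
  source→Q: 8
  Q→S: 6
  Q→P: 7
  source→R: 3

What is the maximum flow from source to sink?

Augment source→Q→S→sink: bottleneck 4. Total 4.
Augment source→Q→P→sink: bottleneck 4. Total 8.
Augment source→R→P→sink: bottleneck 2. Total 10.
No augmenting path remains in the residual graph.

10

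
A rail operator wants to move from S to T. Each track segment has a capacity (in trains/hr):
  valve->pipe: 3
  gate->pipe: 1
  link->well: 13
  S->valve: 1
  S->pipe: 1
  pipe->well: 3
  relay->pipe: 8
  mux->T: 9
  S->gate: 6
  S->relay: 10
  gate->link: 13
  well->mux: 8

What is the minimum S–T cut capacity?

8

Max flow = 8 (via 3 augmenting paths).
In the residual at optimum, the set reachable from S is {S, gate, link, pipe, relay, valve, well}.
Cut edges: well->mux (cap 8). Sum = 8.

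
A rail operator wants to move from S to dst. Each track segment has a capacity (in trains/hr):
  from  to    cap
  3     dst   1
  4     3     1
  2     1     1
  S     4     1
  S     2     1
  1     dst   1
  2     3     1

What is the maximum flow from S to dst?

Augment S→2→1→dst: bottleneck 1. Total 1.
Augment S→4→3→dst: bottleneck 1. Total 2.
No augmenting path remains in the residual graph.

2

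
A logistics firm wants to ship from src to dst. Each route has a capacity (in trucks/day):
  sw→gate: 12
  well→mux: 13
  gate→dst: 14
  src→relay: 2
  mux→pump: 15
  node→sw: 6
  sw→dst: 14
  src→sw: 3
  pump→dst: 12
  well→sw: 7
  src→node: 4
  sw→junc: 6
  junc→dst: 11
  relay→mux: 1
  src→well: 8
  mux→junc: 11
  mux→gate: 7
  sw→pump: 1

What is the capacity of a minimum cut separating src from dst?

Max flow = 16 (via 5 augmenting paths).
In the residual at optimum, the set reachable from src is {relay, src}.
Cut edges: src→well (cap 8), src→node (cap 4), src→sw (cap 3), relay→mux (cap 1). Sum = 16.

16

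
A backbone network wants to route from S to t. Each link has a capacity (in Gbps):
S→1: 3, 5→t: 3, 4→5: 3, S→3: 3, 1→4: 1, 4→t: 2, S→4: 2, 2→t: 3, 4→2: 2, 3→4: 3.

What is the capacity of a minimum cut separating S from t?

6

Max flow = 6 (via 4 augmenting paths).
In the residual at optimum, the set reachable from S is {1, S}.
Cut edges: S→3 (cap 3), S→4 (cap 2), 1→4 (cap 1). Sum = 6.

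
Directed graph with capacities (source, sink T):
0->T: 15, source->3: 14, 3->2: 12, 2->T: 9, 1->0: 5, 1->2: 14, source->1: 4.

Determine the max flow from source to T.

13

Augment source->1->0->T: bottleneck 4. Total 4.
Augment source->3->2->T: bottleneck 9. Total 13.
No augmenting path remains in the residual graph.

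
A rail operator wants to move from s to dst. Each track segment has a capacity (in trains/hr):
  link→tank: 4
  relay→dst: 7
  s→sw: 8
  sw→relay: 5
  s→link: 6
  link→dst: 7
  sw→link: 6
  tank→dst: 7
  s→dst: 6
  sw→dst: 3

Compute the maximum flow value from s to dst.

Augment s→dst: bottleneck 6. Total 6.
Augment s→sw→dst: bottleneck 3. Total 9.
Augment s→link→dst: bottleneck 6. Total 15.
Augment s→sw→relay→dst: bottleneck 5. Total 20.
No augmenting path remains in the residual graph.

20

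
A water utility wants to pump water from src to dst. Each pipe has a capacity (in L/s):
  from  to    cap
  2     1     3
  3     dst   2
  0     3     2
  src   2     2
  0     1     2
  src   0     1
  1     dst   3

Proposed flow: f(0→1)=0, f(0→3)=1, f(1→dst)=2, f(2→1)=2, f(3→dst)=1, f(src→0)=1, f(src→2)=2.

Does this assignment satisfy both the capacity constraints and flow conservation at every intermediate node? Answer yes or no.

Every edge has 0 ≤ f(e) ≤ cap(e).
At each intermediate node, inflow equals outflow.

Yes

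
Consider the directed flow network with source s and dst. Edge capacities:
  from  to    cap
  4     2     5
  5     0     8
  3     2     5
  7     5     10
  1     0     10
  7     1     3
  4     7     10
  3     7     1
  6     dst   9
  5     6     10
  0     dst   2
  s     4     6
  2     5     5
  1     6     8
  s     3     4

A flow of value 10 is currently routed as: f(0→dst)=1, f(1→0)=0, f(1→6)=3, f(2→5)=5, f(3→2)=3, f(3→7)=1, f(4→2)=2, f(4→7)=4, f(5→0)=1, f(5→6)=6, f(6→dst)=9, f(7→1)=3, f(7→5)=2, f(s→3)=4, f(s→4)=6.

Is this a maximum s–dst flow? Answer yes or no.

Residual reachable from s: {s}; dst is not reachable.
Saturated cut: s→4, s→3 with total capacity 10 = current flow value. Flow is maximum.

Yes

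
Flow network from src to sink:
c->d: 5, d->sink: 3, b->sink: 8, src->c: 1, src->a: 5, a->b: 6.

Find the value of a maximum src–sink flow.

6

Augment src->a->b->sink: bottleneck 5. Total 5.
Augment src->c->d->sink: bottleneck 1. Total 6.
No augmenting path remains in the residual graph.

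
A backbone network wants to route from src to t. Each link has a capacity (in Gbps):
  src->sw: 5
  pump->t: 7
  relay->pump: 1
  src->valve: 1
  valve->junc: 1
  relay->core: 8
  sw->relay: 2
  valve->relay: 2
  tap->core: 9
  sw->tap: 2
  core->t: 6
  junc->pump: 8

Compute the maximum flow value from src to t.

Augment src->valve->junc->pump->t: bottleneck 1. Total 1.
Augment src->sw->relay->pump->t: bottleneck 1. Total 2.
Augment src->sw->relay->core->t: bottleneck 1. Total 3.
Augment src->sw->tap->core->t: bottleneck 2. Total 5.
No augmenting path remains in the residual graph.

5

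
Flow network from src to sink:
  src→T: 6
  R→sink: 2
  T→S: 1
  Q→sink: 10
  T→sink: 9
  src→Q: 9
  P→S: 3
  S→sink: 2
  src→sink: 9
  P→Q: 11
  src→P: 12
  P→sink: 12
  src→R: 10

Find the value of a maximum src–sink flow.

Augment src→sink: bottleneck 9. Total 9.
Augment src→P→sink: bottleneck 12. Total 21.
Augment src→T→sink: bottleneck 6. Total 27.
Augment src→R→sink: bottleneck 2. Total 29.
Augment src→Q→sink: bottleneck 9. Total 38.
No augmenting path remains in the residual graph.

38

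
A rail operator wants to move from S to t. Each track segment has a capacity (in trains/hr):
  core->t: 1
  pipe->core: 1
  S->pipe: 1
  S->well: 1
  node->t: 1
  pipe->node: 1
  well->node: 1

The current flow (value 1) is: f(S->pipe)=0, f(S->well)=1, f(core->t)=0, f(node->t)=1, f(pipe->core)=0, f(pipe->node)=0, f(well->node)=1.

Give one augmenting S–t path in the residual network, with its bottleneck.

S->pipe->core->t, bottleneck 1

Residual along S->pipe->core->t: S->pipe: 1, pipe->core: 1, core->t: 1.
Bottleneck = min = 1.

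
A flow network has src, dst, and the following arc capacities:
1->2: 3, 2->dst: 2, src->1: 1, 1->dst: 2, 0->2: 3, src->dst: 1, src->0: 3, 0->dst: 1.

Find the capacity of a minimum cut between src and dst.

Max flow = 5 (via 4 augmenting paths).
In the residual at optimum, the set reachable from src is {src}.
Cut edges: src->1 (cap 1), src->0 (cap 3), src->dst (cap 1). Sum = 5.

5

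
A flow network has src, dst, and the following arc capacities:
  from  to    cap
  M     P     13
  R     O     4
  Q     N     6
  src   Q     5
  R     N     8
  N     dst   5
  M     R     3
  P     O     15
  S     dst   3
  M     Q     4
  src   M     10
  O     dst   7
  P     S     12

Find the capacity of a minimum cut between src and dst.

15

Max flow = 15 (via 3 augmenting paths).
In the residual at optimum, the set reachable from src is {src}.
Cut edges: src→M (cap 10), src→Q (cap 5). Sum = 15.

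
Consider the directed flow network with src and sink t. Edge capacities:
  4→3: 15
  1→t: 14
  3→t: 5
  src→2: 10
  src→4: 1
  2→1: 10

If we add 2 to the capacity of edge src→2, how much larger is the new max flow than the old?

Original max flow = 11.
Even with extra capacity on src→2, another cut of capacity 11 remains binding.
New max flow = 11. Increase = 0.

0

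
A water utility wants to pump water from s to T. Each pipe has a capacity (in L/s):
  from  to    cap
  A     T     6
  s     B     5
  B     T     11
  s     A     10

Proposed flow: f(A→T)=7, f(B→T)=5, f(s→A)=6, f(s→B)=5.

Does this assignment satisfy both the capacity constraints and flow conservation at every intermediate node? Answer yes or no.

No

Capacity violated on A→T: flow 7 > capacity 6.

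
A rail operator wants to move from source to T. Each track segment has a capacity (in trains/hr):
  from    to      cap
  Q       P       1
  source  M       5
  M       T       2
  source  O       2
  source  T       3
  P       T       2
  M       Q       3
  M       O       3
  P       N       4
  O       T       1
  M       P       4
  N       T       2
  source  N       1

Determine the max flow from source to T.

Augment source->T: bottleneck 3. Total 3.
Augment source->M->T: bottleneck 2. Total 5.
Augment source->O->T: bottleneck 1. Total 6.
Augment source->N->T: bottleneck 1. Total 7.
Augment source->M->P->T: bottleneck 2. Total 9.
Augment source->M->P->N->T: bottleneck 1. Total 10.
No augmenting path remains in the residual graph.

10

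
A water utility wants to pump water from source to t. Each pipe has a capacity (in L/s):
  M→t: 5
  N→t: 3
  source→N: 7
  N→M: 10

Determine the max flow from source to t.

Augment source→N→t: bottleneck 3. Total 3.
Augment source→N→M→t: bottleneck 4. Total 7.
No augmenting path remains in the residual graph.

7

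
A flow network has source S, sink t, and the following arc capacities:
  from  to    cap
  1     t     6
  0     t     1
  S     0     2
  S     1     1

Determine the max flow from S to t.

2

Augment S->0->t: bottleneck 1. Total 1.
Augment S->1->t: bottleneck 1. Total 2.
No augmenting path remains in the residual graph.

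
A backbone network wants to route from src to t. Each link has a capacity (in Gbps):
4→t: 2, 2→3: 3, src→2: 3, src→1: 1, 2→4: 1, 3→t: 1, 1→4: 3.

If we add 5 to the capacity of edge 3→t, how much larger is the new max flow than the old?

Original max flow = 3.
After raising cap(3→t), augmenting paths through that edge carry 1 more unit.
New max flow = 4. Increase = 1.

1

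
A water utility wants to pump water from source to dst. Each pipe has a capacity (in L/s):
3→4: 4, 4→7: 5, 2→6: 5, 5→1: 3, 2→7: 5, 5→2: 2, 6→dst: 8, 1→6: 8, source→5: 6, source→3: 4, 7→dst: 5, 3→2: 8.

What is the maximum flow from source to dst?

Augment source→3→4→7→dst: bottleneck 4. Total 4.
Augment source→5→2→7→dst: bottleneck 1. Total 5.
Augment source→5→2→6→dst: bottleneck 1. Total 6.
Augment source→5→1→6→dst: bottleneck 3. Total 9.
No augmenting path remains in the residual graph.

9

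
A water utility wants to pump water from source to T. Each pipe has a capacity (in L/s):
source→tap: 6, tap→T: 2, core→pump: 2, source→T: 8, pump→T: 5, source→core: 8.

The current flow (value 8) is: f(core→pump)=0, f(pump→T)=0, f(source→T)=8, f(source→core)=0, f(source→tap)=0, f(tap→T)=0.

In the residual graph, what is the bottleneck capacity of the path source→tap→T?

Residual capacities along the path: source→tap: 6, tap→T: 2.
Minimum is 2.

2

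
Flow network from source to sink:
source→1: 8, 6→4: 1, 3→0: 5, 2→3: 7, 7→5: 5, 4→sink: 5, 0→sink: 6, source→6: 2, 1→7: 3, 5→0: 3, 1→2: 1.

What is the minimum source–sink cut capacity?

Max flow = 5 (via 3 augmenting paths).
In the residual at optimum, the set reachable from source is {1, 6, source}.
Cut edges: 1→7 (cap 3), 1→2 (cap 1), 6→4 (cap 1). Sum = 5.

5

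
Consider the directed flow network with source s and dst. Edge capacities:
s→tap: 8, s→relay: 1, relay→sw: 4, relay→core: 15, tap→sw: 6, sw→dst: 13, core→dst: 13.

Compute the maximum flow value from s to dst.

Augment s→relay→core→dst: bottleneck 1. Total 1.
Augment s→tap→sw→dst: bottleneck 6. Total 7.
No augmenting path remains in the residual graph.

7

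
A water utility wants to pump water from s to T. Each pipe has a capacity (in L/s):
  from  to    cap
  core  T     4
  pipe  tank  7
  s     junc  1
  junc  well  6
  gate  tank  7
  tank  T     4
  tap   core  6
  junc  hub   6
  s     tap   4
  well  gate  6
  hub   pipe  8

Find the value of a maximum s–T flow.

Augment s->tap->core->T: bottleneck 4. Total 4.
Augment s->junc->hub->pipe->tank->T: bottleneck 1. Total 5.
No augmenting path remains in the residual graph.

5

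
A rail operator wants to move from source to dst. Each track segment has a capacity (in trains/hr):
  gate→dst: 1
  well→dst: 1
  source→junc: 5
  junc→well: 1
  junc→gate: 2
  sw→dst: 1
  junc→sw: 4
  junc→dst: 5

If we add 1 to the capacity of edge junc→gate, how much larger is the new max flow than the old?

0

Original max flow = 5.
Edge junc→gate does not cross the min cut (source side {source}), so extra capacity there cannot help.
New max flow = 5. Increase = 0.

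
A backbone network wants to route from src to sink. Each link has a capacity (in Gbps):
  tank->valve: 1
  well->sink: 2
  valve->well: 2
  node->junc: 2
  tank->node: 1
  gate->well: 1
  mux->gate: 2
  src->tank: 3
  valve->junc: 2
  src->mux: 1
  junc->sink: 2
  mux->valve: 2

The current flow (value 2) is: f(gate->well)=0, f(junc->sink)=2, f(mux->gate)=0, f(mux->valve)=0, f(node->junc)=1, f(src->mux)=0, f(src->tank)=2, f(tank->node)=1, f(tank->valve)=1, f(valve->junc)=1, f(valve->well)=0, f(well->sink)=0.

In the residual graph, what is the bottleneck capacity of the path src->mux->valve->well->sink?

1

Residual capacities along the path: src->mux: 1, mux->valve: 2, valve->well: 2, well->sink: 2.
Minimum is 1.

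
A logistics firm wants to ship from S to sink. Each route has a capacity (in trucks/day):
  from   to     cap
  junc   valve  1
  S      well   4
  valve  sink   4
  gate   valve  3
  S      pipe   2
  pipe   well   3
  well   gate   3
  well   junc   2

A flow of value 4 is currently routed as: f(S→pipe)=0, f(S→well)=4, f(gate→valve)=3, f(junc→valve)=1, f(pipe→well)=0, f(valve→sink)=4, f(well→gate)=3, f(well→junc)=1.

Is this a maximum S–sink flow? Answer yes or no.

Yes

Residual reachable from S: {S, junc, pipe, well}; sink is not reachable.
Saturated cut: well→gate, junc→valve with total capacity 4 = current flow value. Flow is maximum.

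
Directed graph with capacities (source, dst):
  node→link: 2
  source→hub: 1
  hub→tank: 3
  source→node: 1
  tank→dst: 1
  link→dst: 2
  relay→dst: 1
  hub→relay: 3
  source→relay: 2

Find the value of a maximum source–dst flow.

Augment source→relay→dst: bottleneck 1. Total 1.
Augment source→node→link→dst: bottleneck 1. Total 2.
Augment source→hub→tank→dst: bottleneck 1. Total 3.
No augmenting path remains in the residual graph.

3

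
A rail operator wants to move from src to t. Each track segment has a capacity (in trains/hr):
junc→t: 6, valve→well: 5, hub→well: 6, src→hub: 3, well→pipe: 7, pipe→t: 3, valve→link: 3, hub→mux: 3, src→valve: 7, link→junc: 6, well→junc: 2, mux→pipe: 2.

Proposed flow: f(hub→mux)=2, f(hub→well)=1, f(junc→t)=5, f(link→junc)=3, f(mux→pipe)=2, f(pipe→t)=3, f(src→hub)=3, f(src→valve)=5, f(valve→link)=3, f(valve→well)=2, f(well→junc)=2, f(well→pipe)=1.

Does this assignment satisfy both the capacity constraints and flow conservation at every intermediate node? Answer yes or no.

Every edge has 0 ≤ f(e) ≤ cap(e).
At each intermediate node, inflow equals outflow.

Yes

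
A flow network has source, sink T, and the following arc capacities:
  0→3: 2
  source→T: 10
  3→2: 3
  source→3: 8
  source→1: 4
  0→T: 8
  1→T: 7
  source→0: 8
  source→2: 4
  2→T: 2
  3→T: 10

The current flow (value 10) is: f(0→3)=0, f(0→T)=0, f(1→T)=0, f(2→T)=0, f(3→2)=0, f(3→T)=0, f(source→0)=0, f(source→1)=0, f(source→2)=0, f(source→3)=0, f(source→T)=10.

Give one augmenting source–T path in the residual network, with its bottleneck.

Residual along source→0→T: source→0: 8, 0→T: 8.
Bottleneck = min = 8.

source→0→T, bottleneck 8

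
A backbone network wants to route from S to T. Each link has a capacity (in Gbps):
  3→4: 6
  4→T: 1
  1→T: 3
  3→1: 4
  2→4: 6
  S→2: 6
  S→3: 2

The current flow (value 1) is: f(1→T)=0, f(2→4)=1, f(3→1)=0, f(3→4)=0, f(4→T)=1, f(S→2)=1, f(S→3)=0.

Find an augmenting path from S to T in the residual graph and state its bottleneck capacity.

Residual along S→3→1→T: S→3: 2, 3→1: 4, 1→T: 3.
Bottleneck = min = 2.

S→3→1→T, bottleneck 2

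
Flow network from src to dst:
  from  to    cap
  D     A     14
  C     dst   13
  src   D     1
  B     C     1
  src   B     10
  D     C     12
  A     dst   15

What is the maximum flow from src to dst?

2

Augment src->B->C->dst: bottleneck 1. Total 1.
Augment src->D->C->dst: bottleneck 1. Total 2.
No augmenting path remains in the residual graph.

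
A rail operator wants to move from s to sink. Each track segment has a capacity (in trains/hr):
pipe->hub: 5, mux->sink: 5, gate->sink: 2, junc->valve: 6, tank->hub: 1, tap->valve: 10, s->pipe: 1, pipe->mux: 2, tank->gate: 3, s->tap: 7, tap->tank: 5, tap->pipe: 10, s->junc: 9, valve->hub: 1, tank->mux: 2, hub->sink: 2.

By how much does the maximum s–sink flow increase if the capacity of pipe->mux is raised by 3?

1

Original max flow = 8.
After raising cap(pipe->mux), augmenting paths through that edge carry 1 more unit.
New max flow = 9. Increase = 1.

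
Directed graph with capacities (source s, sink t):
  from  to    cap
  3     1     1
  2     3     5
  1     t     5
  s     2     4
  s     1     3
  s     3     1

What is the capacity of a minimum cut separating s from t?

Max flow = 4 (via 2 augmenting paths).
In the residual at optimum, the set reachable from s is {2, 3, s}.
Cut edges: s→1 (cap 3), 3→1 (cap 1). Sum = 4.

4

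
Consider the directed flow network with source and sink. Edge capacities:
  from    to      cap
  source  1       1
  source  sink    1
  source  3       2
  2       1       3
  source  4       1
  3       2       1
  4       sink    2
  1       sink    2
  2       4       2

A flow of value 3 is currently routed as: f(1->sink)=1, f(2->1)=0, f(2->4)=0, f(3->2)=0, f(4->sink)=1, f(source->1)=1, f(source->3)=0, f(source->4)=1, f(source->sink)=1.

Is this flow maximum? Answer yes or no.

Residual path source->3->2->4->sink has bottleneck 1 > 0.
Pushing 1 along it raises the flow to 4, so the given flow is not maximum.

No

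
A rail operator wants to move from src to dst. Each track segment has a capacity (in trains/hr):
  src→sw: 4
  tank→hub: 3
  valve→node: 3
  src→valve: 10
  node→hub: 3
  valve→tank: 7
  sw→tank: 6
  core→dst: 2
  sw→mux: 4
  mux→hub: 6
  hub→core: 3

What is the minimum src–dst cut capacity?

Max flow = 2 (via 1 augmenting path).
In the residual at optimum, the set reachable from src is {core, hub, mux, node, src, sw, tank, valve}.
Cut edges: core→dst (cap 2). Sum = 2.

2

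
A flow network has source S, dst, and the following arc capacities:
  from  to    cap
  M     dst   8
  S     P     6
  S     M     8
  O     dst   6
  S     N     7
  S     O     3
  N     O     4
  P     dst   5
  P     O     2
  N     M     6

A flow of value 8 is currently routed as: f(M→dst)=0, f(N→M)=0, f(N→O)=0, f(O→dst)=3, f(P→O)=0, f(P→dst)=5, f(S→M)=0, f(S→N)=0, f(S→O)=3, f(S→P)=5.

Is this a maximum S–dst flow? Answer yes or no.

Residual path S→M→dst has bottleneck 8 > 0.
Pushing 8 along it raises the flow to 16, so the given flow is not maximum.

No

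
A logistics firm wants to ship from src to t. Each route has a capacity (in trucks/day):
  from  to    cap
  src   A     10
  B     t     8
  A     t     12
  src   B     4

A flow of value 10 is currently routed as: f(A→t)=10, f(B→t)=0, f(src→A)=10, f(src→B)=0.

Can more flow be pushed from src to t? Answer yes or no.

Residual path src→B→t has bottleneck 4 > 0.
Pushing 4 along it raises the flow to 14, so the given flow is not maximum.

Yes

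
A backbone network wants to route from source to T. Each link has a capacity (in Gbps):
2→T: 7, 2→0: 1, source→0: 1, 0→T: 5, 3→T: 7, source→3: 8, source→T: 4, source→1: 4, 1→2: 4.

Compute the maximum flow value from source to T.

16

Augment source→T: bottleneck 4. Total 4.
Augment source→3→T: bottleneck 7. Total 11.
Augment source→0→T: bottleneck 1. Total 12.
Augment source→1→2→T: bottleneck 4. Total 16.
No augmenting path remains in the residual graph.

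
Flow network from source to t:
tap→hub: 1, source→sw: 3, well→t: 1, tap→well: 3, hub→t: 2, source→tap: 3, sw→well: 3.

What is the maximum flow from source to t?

2

Augment source→sw→well→t: bottleneck 1. Total 1.
Augment source→tap→hub→t: bottleneck 1. Total 2.
No augmenting path remains in the residual graph.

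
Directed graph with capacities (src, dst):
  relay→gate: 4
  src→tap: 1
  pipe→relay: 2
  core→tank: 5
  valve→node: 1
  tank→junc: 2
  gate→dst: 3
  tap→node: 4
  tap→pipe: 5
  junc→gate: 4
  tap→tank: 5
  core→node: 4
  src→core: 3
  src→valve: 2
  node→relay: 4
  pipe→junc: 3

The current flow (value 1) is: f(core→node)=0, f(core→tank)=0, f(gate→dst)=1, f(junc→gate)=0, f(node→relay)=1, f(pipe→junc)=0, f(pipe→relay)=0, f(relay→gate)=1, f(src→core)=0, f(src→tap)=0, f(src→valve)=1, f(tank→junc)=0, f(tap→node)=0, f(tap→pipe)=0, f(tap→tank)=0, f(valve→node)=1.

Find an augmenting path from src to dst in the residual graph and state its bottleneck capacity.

Residual along src→core→tank→junc→gate→dst: src→core: 3, core→tank: 5, tank→junc: 2, junc→gate: 4, gate→dst: 2.
Bottleneck = min = 2.

src→core→tank→junc→gate→dst, bottleneck 2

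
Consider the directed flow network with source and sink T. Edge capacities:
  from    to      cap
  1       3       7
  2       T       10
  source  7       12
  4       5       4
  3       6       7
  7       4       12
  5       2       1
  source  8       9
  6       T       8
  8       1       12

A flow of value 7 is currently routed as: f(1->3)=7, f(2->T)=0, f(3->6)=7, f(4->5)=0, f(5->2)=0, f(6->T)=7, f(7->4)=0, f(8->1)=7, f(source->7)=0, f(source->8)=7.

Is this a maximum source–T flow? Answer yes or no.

No

Residual path source->7->4->5->2->T has bottleneck 1 > 0.
Pushing 1 along it raises the flow to 8, so the given flow is not maximum.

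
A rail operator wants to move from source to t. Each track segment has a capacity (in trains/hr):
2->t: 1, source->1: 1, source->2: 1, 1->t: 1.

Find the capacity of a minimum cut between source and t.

2

Max flow = 2 (via 2 augmenting paths).
In the residual at optimum, the set reachable from source is {source}.
Cut edges: source->2 (cap 1), source->1 (cap 1). Sum = 2.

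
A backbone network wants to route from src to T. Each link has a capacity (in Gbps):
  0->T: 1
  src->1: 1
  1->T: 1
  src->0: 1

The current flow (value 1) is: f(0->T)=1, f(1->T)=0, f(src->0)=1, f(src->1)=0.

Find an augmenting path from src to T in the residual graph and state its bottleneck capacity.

Residual along src->1->T: src->1: 1, 1->T: 1.
Bottleneck = min = 1.

src->1->T, bottleneck 1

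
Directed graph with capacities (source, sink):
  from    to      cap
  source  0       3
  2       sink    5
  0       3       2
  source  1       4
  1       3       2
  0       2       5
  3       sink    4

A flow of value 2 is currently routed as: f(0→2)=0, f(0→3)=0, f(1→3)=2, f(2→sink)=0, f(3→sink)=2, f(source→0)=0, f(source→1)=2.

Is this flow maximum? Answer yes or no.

Residual path source→0→3→sink has bottleneck 2 > 0.
Pushing 2 along it raises the flow to 4, so the given flow is not maximum.

No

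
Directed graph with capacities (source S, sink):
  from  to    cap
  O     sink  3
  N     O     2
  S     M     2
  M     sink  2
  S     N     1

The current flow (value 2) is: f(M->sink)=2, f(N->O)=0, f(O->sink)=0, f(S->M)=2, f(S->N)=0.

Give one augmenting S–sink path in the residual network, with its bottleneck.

Residual along S->N->O->sink: S->N: 1, N->O: 2, O->sink: 3.
Bottleneck = min = 1.

S->N->O->sink, bottleneck 1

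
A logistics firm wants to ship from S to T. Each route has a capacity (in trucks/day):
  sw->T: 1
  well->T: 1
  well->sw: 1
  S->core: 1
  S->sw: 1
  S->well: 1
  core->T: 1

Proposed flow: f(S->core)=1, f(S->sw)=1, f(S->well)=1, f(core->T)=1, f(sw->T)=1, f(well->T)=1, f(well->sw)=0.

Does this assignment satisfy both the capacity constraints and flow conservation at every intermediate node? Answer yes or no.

Every edge has 0 ≤ f(e) ≤ cap(e).
At each intermediate node, inflow equals outflow.

Yes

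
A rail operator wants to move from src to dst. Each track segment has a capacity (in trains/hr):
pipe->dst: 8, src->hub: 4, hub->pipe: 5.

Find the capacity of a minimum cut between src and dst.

Max flow = 4 (via 1 augmenting path).
In the residual at optimum, the set reachable from src is {src}.
Cut edges: src->hub (cap 4). Sum = 4.

4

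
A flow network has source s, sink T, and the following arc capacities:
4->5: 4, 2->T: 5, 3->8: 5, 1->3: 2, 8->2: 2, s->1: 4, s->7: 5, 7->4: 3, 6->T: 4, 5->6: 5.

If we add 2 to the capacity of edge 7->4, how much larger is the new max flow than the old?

Original max flow = 5.
After raising cap(7->4), augmenting paths through that edge carry 1 more unit.
New max flow = 6. Increase = 1.

1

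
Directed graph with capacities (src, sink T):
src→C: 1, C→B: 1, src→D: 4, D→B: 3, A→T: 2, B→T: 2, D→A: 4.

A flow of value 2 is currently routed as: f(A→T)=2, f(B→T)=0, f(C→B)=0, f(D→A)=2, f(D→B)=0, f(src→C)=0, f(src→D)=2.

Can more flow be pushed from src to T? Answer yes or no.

Yes

Residual path src→D→B→T has bottleneck 2 > 0.
Pushing 2 along it raises the flow to 4, so the given flow is not maximum.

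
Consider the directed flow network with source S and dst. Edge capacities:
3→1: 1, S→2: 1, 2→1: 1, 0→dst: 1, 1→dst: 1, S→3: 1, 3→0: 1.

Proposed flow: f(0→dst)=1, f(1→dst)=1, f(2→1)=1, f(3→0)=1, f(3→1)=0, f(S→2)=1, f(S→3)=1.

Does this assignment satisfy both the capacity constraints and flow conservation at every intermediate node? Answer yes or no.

Every edge has 0 ≤ f(e) ≤ cap(e).
At each intermediate node, inflow equals outflow.

Yes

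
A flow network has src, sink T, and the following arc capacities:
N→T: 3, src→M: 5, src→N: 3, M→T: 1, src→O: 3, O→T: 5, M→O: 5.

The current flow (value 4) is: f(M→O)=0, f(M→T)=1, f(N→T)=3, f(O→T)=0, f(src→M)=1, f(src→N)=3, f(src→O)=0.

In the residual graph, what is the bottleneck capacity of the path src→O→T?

3

Residual capacities along the path: src→O: 3, O→T: 5.
Minimum is 3.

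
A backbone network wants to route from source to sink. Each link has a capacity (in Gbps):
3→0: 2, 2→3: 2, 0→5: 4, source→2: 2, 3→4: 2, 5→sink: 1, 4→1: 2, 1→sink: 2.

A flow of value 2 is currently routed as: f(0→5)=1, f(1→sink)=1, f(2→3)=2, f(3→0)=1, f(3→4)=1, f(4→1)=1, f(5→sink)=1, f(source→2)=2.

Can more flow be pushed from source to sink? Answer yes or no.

No

Residual reachable from source: {source}; sink is not reachable.
Saturated cut: source→2 with total capacity 2 = current flow value. Flow is maximum.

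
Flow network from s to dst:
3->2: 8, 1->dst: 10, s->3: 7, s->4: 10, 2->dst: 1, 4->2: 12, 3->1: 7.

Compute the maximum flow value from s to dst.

Augment s->3->1->dst: bottleneck 7. Total 7.
Augment s->4->2->dst: bottleneck 1. Total 8.
No augmenting path remains in the residual graph.

8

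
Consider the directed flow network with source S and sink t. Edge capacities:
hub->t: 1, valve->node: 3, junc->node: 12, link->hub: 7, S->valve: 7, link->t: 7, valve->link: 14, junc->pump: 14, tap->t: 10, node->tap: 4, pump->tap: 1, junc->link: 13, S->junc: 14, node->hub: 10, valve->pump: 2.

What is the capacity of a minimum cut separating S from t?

Max flow = 13 (via 4 augmenting paths).
In the residual at optimum, the set reachable from S is {S, hub, junc, link, node, pump, valve}.
Cut edges: pump->tap (cap 1), node->tap (cap 4), link->t (cap 7), hub->t (cap 1). Sum = 13.

13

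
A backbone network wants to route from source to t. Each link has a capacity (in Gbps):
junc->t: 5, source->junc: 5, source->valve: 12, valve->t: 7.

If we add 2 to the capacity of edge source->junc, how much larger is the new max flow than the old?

Original max flow = 12.
Even with extra capacity on source->junc, another cut of capacity 12 remains binding.
New max flow = 12. Increase = 0.

0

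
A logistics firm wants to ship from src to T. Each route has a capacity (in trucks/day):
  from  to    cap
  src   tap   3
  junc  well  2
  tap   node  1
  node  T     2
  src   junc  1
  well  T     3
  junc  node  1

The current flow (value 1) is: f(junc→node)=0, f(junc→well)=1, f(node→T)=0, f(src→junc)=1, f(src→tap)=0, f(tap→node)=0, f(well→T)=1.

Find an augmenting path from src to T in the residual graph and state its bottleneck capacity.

src→tap→node→T, bottleneck 1

Residual along src→tap→node→T: src→tap: 3, tap→node: 1, node→T: 2.
Bottleneck = min = 1.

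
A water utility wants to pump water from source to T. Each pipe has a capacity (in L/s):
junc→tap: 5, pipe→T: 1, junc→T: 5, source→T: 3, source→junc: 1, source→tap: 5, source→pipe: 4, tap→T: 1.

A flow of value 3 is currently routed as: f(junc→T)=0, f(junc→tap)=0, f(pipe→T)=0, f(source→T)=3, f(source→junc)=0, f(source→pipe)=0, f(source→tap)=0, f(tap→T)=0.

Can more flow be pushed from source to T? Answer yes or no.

Yes

Residual path source→junc→T has bottleneck 1 > 0.
Pushing 1 along it raises the flow to 4, so the given flow is not maximum.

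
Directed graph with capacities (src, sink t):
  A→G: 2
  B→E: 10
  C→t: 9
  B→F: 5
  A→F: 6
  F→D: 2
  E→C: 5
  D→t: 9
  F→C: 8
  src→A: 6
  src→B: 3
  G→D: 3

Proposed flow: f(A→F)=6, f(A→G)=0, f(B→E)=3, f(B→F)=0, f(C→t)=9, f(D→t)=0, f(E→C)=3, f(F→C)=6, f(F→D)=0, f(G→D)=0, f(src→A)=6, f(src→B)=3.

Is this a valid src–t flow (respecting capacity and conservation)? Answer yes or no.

Yes

Every edge has 0 ≤ f(e) ≤ cap(e).
At each intermediate node, inflow equals outflow.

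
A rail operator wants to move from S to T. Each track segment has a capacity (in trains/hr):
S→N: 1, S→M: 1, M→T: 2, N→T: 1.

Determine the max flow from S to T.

Augment S→N→T: bottleneck 1. Total 1.
Augment S→M→T: bottleneck 1. Total 2.
No augmenting path remains in the residual graph.

2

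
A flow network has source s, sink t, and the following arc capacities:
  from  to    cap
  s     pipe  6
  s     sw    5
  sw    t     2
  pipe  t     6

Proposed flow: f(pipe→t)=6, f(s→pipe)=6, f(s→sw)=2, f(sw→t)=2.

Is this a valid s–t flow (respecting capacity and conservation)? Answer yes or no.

Every edge has 0 ≤ f(e) ≤ cap(e).
At each intermediate node, inflow equals outflow.

Yes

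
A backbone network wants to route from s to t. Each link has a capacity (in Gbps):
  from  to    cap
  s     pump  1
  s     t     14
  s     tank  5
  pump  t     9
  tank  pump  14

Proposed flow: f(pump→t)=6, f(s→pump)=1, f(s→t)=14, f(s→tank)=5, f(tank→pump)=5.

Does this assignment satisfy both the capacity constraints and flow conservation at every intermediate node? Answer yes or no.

Every edge has 0 ≤ f(e) ≤ cap(e).
At each intermediate node, inflow equals outflow.

Yes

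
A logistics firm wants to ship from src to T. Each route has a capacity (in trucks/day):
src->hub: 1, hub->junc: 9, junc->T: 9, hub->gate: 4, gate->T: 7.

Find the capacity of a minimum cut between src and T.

Max flow = 1 (via 1 augmenting path).
In the residual at optimum, the set reachable from src is {src}.
Cut edges: src->hub (cap 1). Sum = 1.

1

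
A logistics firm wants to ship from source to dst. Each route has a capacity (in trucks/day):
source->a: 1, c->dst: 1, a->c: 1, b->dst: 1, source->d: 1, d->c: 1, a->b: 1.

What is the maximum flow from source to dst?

Augment source->a->b->dst: bottleneck 1. Total 1.
Augment source->d->c->dst: bottleneck 1. Total 2.
No augmenting path remains in the residual graph.

2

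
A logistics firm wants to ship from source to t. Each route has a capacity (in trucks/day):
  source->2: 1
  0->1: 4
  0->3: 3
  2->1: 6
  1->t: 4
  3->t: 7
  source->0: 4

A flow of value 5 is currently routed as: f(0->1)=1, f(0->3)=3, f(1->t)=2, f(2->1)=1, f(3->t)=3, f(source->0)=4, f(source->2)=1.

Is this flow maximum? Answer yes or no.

Yes

Residual reachable from source: {source}; t is not reachable.
Saturated cut: source->0, source->2 with total capacity 5 = current flow value. Flow is maximum.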